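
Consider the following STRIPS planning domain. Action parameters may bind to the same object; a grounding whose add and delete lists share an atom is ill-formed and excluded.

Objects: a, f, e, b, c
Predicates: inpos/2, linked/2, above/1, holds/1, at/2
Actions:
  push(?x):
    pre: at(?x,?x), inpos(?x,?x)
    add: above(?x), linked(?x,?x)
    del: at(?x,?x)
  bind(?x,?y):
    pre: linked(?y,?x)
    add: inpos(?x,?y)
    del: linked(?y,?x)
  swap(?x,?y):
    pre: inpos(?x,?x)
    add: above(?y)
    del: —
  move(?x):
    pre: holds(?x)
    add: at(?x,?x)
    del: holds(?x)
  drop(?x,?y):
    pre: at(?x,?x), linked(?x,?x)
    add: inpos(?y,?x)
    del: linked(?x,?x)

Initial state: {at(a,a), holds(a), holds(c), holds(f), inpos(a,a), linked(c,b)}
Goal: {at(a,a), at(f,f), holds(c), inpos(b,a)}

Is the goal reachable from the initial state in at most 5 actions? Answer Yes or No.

1. push(a)  →  {above(a), holds(a), holds(c), holds(f), inpos(a,a), linked(a,a), linked(c,b)}
2. move(a)  →  {above(a), at(a,a), holds(c), holds(f), inpos(a,a), linked(a,a), linked(c,b)}
3. move(f)  →  {above(a), at(a,a), at(f,f), holds(c), inpos(a,a), linked(a,a), linked(c,b)}
4. drop(a,b)  →  {above(a), at(a,a), at(f,f), holds(c), inpos(a,a), inpos(b,a), linked(c,b)}
optimal plan length = 4; 4 ≤ 5

Yes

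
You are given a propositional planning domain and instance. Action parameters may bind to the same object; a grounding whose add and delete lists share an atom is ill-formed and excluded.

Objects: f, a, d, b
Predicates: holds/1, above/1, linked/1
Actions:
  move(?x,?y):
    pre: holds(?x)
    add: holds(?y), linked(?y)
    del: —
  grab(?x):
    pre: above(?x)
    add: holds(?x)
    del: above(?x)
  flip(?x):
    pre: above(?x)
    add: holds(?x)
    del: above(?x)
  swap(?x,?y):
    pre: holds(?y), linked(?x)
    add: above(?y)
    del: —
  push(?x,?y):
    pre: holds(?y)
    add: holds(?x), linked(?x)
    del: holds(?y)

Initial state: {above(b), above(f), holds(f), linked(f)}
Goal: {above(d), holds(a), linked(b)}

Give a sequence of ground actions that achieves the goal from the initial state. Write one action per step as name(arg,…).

1. move(f,a)  →  {above(b), above(f), holds(a), holds(f), linked(a), linked(f)}
2. move(f,d)  →  {above(b), above(f), holds(a), holds(d), holds(f), linked(a), linked(d), linked(f)}
3. move(f,b)  →  {above(b), above(f), holds(a), holds(b), holds(d), holds(f), linked(a), linked(b), linked(d), linked(f)}
4. swap(f,d)  →  {above(b), above(d), above(f), holds(a), holds(b), holds(d), holds(f), linked(a), linked(b), linked(d), linked(f)}

move(f,a); move(f,d); move(f,b); swap(f,d)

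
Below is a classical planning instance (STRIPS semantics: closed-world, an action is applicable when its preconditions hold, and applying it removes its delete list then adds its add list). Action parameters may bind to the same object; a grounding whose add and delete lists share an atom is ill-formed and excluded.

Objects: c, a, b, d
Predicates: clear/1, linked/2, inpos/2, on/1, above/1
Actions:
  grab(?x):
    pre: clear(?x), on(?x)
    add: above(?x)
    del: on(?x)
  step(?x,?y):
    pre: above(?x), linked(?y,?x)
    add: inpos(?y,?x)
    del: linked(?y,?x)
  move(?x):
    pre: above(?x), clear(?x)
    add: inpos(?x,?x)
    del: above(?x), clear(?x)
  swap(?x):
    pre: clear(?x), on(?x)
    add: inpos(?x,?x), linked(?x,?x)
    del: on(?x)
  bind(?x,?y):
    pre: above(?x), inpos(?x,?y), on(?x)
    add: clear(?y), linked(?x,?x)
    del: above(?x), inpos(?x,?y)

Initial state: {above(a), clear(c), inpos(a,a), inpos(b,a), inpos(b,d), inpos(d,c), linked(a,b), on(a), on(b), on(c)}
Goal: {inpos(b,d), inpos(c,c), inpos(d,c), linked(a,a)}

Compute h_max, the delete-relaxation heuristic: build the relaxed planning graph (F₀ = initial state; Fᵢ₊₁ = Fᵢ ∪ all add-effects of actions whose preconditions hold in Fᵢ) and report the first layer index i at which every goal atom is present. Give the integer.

F0 = init (10 atoms)
F1 = F0 ∪ {above(c), clear(a), inpos(c,c), linked(a,a), linked(c,c)}  (15 atoms)
goal ⊆ F1  ⇒  h_max = 1

1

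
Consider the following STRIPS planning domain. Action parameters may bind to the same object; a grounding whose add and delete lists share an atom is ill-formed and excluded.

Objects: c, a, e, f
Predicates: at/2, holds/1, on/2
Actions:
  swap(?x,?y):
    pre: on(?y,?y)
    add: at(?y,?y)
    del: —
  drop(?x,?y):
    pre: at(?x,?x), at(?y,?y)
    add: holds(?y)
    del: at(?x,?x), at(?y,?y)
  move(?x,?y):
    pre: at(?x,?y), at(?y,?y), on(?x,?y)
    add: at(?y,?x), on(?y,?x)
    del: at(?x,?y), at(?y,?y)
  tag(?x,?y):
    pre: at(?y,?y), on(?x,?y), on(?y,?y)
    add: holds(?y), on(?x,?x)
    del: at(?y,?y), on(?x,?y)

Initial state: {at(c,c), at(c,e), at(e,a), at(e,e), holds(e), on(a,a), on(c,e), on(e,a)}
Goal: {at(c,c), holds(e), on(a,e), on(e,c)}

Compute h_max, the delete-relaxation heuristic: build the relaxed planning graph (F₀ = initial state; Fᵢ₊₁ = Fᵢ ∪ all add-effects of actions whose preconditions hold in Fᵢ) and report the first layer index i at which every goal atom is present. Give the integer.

2

F0 = init (8 atoms)
F1 = F0 ∪ {at(a,a), at(e,c), holds(c), on(e,c)}  (12 atoms)
F2 = F1 ∪ {at(a,e), holds(a), on(a,e), on(e,e)}  (16 atoms)
goal ⊆ F2  ⇒  h_max = 2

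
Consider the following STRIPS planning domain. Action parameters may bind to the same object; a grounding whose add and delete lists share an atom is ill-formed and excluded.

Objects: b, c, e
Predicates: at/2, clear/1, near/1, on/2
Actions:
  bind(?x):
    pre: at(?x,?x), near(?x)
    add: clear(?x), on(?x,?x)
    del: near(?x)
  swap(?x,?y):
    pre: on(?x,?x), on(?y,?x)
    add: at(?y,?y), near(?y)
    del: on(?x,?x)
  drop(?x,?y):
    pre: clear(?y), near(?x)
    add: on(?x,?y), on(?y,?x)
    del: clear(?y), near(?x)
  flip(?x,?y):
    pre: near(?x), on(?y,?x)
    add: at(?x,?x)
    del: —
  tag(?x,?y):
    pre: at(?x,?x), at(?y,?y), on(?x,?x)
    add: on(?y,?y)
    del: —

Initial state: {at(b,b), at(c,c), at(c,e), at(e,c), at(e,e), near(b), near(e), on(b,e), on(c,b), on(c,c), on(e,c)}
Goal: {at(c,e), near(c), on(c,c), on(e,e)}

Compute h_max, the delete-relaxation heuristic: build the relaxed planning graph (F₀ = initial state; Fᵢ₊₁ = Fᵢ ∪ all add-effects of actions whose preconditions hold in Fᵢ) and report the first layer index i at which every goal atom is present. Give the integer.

1

F0 = init (11 atoms)
F1 = F0 ∪ {clear(b), clear(e), near(c), on(b,b), on(e,e)}  (16 atoms)
goal ⊆ F1  ⇒  h_max = 1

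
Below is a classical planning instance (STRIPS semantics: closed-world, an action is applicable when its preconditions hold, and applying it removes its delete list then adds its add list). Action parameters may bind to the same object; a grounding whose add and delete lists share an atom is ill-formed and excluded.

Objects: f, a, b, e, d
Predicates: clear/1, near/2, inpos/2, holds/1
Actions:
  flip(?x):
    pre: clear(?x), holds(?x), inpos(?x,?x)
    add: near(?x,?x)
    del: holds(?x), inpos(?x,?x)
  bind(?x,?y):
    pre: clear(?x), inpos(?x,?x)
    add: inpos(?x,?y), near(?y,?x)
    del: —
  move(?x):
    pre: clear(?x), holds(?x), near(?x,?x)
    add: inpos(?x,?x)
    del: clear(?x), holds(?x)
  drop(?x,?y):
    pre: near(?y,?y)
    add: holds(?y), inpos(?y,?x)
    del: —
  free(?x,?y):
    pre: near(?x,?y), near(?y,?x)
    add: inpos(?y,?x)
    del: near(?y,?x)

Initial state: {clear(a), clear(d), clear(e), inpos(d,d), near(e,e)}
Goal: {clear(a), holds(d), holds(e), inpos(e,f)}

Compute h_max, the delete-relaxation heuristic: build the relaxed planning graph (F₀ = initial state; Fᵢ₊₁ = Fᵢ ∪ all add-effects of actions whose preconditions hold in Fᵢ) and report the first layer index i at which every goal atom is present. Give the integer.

F0 = init (5 atoms)
F1 = F0 ∪ {holds(e), inpos(d,a), inpos(d,b), inpos(d,e), inpos(d,f), inpos(e,a), inpos(e,b), inpos(e,d), inpos(e,e), inpos(e,f), near(a,d), near(b,d), near(d,d), near(e,d), near(f,d)}  (20 atoms)
F2 = F1 ∪ {holds(d), near(a,e), near(b,e), near(d,e), near(f,e)}  (25 atoms)
goal ⊆ F2  ⇒  h_max = 2

2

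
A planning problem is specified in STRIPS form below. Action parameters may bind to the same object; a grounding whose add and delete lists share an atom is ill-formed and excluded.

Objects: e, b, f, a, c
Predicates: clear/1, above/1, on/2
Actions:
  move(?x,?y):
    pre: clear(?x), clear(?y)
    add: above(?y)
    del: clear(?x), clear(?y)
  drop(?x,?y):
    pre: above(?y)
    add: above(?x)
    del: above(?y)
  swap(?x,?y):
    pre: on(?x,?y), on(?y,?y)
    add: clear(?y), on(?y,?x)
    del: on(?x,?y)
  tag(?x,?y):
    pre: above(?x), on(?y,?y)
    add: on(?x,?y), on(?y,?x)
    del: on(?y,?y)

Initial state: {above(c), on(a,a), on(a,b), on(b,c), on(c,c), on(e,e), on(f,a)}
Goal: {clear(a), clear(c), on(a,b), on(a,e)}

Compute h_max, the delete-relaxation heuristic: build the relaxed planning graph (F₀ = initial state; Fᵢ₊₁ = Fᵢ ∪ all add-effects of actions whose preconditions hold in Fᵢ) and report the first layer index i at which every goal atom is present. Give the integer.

2

F0 = init (7 atoms)
F1 = F0 ∪ {above(a), above(b), above(e), above(f), clear(a), clear(c), on(a,c), on(a,f), on(c,a), on(c,b), on(c,e), on(e,c)}  (19 atoms)
F2 = F1 ∪ {clear(e), on(a,e), on(b,a), on(b,e), on(c,f), on(e,a), on(e,b), on(e,f), on(f,c), on(f,e)}  (29 atoms)
goal ⊆ F2  ⇒  h_max = 2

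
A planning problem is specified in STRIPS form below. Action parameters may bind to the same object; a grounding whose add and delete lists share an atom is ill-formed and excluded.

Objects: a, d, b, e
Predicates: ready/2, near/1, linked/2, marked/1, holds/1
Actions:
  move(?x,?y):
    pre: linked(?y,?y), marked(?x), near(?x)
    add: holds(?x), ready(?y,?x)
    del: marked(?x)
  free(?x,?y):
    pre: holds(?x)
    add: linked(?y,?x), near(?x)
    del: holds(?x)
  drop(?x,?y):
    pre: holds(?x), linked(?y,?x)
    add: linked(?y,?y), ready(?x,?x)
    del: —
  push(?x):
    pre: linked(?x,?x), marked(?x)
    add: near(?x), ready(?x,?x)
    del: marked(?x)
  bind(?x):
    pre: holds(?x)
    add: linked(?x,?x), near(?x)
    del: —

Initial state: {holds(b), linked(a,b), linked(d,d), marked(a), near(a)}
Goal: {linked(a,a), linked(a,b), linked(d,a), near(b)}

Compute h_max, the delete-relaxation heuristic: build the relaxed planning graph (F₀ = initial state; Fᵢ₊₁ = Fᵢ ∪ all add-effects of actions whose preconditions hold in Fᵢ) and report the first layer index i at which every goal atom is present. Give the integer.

2

F0 = init (5 atoms)
F1 = F0 ∪ {holds(a), linked(a,a), linked(b,b), linked(d,b), linked(e,b), near(b), ready(b,b), ready(d,a)}  (13 atoms)
F2 = F1 ∪ {linked(b,a), linked(d,a), linked(e,a), linked(e,e), ready(a,a), ready(b,a)}  (19 atoms)
goal ⊆ F2  ⇒  h_max = 2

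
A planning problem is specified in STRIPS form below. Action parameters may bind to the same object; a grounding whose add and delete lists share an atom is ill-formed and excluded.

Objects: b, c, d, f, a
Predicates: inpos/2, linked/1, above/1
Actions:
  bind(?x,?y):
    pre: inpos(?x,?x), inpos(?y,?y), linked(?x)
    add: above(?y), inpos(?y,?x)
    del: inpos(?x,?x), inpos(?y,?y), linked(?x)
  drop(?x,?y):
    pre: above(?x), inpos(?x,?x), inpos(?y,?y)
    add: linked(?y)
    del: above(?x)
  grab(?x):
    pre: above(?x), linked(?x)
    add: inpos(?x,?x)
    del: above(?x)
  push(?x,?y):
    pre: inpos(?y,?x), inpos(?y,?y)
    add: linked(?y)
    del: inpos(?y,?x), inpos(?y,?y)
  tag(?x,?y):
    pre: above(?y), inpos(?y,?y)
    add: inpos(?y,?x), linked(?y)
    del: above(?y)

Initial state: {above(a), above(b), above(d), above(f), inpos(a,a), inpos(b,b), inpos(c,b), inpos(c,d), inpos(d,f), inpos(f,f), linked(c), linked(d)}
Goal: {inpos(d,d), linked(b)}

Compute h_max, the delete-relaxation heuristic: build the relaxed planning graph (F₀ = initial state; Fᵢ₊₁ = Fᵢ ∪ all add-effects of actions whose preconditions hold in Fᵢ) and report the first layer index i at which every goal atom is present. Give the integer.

1

F0 = init (12 atoms)
F1 = F0 ∪ {inpos(a,b), inpos(a,c), inpos(a,d), inpos(a,f), inpos(b,a), inpos(b,c), inpos(b,d), inpos(b,f), inpos(d,d), inpos(f,a), inpos(f,b), inpos(f,c), inpos(f,d), linked(a), linked(b), linked(f)}  (28 atoms)
goal ⊆ F1  ⇒  h_max = 1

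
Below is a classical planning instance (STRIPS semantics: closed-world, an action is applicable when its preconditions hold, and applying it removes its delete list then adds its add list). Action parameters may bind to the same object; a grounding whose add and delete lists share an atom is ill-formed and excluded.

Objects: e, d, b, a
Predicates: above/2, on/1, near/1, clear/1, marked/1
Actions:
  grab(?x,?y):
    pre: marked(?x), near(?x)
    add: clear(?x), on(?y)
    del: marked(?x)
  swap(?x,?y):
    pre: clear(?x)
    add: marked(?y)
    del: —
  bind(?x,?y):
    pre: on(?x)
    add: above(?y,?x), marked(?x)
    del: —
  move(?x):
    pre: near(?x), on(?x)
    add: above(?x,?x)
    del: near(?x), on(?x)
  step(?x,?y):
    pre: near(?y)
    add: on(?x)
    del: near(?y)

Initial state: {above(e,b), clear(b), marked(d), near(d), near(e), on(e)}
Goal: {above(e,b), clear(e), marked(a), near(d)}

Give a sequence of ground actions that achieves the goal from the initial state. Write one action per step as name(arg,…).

1. swap(b,e)  →  {above(e,b), clear(b), marked(d), marked(e), near(d), near(e), on(e)}
2. grab(e,e)  →  {above(e,b), clear(b), clear(e), marked(d), near(d), near(e), on(e)}
3. swap(e,a)  →  {above(e,b), clear(b), clear(e), marked(a), marked(d), near(d), near(e), on(e)}

swap(b,e); grab(e,e); swap(e,a)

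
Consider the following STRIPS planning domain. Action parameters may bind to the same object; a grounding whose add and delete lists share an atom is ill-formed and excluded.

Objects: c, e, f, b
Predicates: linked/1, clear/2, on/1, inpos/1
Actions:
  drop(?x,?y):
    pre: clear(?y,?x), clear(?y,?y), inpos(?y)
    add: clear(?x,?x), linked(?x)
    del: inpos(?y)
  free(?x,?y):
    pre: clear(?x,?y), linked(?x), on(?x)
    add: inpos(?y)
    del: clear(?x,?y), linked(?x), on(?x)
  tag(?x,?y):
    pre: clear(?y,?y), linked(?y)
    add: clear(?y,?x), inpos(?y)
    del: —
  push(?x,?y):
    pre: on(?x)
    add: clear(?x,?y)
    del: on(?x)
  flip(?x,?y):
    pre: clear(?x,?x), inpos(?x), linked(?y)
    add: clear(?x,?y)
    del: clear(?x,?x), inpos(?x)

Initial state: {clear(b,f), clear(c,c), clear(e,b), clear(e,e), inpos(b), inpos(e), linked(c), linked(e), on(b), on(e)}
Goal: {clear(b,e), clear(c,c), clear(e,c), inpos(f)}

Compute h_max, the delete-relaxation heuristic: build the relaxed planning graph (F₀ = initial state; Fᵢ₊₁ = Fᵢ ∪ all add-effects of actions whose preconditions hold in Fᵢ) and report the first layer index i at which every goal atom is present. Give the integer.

F0 = init (10 atoms)
F1 = F0 ∪ {clear(b,b), clear(b,c), clear(b,e), clear(c,b), clear(c,e), clear(c,f), clear(e,c), clear(e,f), inpos(c), linked(b)}  (20 atoms)
F2 = F1 ∪ {clear(f,f), inpos(f), linked(f)}  (23 atoms)
goal ⊆ F2  ⇒  h_max = 2

2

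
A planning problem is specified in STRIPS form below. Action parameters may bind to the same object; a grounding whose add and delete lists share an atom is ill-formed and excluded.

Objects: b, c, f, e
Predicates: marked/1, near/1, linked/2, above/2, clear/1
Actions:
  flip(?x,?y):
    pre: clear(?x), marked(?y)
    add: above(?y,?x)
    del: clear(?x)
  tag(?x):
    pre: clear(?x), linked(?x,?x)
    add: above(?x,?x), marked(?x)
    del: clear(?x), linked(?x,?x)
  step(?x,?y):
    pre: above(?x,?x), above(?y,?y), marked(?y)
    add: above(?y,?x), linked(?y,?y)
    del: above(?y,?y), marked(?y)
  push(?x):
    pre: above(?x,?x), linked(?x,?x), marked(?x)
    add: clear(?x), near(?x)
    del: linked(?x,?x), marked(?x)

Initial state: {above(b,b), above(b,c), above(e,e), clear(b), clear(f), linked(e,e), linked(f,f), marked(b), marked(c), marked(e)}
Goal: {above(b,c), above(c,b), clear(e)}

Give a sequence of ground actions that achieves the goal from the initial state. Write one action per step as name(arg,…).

1. flip(b,c)  →  {above(b,b), above(b,c), above(c,b), above(e,e), clear(f), linked(e,e), linked(f,f), marked(b), marked(c), marked(e)}
2. push(e)  →  {above(b,b), above(b,c), above(c,b), above(e,e), clear(e), clear(f), linked(f,f), marked(b), marked(c), near(e)}

flip(b,c); push(e)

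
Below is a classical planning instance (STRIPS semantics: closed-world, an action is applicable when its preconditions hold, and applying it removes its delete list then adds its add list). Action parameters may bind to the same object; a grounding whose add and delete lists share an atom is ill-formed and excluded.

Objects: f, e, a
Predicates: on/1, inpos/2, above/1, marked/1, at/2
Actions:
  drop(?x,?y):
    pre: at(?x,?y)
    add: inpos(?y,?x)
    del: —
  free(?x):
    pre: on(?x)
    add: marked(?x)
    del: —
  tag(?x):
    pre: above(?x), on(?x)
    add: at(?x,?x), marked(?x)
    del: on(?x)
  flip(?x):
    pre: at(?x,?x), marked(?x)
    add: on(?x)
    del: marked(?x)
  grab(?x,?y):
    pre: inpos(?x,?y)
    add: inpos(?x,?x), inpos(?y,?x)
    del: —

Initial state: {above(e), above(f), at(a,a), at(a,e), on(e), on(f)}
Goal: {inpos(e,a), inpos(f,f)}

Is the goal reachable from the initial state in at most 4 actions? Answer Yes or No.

Yes

1. drop(a,e)  →  {above(e), above(f), at(a,a), at(a,e), inpos(e,a), on(e), on(f)}
2. tag(f)  →  {above(e), above(f), at(a,a), at(a,e), at(f,f), inpos(e,a), marked(f), on(e)}
3. drop(f,f)  →  {above(e), above(f), at(a,a), at(a,e), at(f,f), inpos(e,a), inpos(f,f), marked(f), on(e)}
optimal plan length = 3; 3 ≤ 4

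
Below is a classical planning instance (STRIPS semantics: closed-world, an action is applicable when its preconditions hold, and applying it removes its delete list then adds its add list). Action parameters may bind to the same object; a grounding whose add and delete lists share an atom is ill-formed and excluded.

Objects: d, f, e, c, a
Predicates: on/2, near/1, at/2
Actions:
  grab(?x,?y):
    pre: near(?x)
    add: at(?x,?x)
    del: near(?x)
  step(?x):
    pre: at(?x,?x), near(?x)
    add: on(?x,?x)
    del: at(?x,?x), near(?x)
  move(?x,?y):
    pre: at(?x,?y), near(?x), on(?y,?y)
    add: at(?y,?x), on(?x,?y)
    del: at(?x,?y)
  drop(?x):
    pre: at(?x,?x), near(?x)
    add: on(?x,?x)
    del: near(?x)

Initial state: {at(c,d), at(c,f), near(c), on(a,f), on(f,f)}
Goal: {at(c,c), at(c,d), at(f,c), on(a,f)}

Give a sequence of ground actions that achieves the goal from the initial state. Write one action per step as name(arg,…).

1. move(c,f)  →  {at(c,d), at(f,c), near(c), on(a,f), on(c,f), on(f,f)}
2. grab(c,d)  →  {at(c,c), at(c,d), at(f,c), on(a,f), on(c,f), on(f,f)}

move(c,f); grab(c,d)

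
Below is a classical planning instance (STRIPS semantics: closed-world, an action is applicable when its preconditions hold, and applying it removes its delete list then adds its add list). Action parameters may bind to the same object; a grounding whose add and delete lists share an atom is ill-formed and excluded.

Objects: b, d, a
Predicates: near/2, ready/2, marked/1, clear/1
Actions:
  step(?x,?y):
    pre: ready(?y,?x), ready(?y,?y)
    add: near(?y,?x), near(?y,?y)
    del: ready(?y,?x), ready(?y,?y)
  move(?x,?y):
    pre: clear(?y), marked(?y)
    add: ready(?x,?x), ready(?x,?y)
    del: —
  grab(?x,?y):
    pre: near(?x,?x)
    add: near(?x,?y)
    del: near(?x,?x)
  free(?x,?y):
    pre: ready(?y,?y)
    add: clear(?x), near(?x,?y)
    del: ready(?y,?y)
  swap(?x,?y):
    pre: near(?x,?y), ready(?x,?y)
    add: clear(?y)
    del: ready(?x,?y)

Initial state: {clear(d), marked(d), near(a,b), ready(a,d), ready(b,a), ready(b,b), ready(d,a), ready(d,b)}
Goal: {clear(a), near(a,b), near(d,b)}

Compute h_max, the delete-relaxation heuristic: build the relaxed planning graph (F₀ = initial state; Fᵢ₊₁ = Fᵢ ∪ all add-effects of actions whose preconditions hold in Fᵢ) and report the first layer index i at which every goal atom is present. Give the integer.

1

F0 = init (8 atoms)
F1 = F0 ∪ {clear(a), clear(b), near(b,a), near(b,b), near(d,b), ready(a,a), ready(b,d), ready(d,d)}  (16 atoms)
goal ⊆ F1  ⇒  h_max = 1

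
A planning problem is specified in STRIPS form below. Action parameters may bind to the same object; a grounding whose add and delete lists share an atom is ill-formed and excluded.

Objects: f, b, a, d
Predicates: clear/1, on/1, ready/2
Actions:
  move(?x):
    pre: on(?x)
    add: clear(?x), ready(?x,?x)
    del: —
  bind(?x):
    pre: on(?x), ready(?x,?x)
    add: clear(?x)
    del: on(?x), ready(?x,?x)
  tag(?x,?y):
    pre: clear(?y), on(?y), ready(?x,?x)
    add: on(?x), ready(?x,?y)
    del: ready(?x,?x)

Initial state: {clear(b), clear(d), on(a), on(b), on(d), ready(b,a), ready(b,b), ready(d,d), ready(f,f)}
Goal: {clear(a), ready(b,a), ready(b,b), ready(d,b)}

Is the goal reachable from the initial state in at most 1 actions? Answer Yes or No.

1. move(a)  →  {clear(a), clear(b), clear(d), on(a), on(b), on(d), ready(a,a), ready(b,a), ready(b,b), ready(d,d), ready(f,f)}
2. tag(d,b)  →  {clear(a), clear(b), clear(d), on(a), on(b), on(d), ready(a,a), ready(b,a), ready(b,b), ready(d,b), ready(f,f)}
optimal plan length = 2; 2 > 1

No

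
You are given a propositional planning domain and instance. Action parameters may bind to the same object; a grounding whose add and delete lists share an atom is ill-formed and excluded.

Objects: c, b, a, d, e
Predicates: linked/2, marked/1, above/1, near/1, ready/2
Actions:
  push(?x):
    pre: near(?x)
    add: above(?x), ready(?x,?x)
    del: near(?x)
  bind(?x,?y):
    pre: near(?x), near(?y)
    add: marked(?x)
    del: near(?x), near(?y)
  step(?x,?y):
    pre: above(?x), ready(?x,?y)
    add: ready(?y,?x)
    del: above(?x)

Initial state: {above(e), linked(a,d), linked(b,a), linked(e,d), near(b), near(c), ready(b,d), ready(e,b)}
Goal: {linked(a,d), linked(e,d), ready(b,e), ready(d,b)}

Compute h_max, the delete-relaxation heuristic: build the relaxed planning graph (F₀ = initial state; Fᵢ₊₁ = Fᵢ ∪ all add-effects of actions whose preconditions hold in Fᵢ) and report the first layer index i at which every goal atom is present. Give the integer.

F0 = init (8 atoms)
F1 = F0 ∪ {above(b), above(c), marked(b), marked(c), ready(b,b), ready(b,e), ready(c,c)}  (15 atoms)
F2 = F1 ∪ {ready(d,b)}  (16 atoms)
goal ⊆ F2  ⇒  h_max = 2

2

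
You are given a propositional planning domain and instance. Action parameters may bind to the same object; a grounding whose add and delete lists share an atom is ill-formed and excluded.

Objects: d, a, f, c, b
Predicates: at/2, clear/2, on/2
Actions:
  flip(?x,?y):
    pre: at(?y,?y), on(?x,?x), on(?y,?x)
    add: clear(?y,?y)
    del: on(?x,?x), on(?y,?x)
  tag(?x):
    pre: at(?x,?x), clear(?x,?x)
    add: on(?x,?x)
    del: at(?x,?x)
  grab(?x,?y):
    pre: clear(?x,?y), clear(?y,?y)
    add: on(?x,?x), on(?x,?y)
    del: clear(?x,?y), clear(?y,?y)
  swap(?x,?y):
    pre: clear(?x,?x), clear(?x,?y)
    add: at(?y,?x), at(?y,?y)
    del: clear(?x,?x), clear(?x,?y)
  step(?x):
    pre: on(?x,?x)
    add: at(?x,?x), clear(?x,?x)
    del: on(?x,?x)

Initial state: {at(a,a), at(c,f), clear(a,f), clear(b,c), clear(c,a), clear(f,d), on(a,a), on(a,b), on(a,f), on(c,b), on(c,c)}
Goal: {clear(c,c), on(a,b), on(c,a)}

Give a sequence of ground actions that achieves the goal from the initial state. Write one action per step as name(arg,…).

flip(a,a); grab(c,a); step(c)

1. flip(a,a)  →  {at(a,a), at(c,f), clear(a,a), clear(a,f), clear(b,c), clear(c,a), clear(f,d), on(a,b), on(a,f), on(c,b), on(c,c)}
2. grab(c,a)  →  {at(a,a), at(c,f), clear(a,f), clear(b,c), clear(f,d), on(a,b), on(a,f), on(c,a), on(c,b), on(c,c)}
3. step(c)  →  {at(a,a), at(c,c), at(c,f), clear(a,f), clear(b,c), clear(c,c), clear(f,d), on(a,b), on(a,f), on(c,a), on(c,b)}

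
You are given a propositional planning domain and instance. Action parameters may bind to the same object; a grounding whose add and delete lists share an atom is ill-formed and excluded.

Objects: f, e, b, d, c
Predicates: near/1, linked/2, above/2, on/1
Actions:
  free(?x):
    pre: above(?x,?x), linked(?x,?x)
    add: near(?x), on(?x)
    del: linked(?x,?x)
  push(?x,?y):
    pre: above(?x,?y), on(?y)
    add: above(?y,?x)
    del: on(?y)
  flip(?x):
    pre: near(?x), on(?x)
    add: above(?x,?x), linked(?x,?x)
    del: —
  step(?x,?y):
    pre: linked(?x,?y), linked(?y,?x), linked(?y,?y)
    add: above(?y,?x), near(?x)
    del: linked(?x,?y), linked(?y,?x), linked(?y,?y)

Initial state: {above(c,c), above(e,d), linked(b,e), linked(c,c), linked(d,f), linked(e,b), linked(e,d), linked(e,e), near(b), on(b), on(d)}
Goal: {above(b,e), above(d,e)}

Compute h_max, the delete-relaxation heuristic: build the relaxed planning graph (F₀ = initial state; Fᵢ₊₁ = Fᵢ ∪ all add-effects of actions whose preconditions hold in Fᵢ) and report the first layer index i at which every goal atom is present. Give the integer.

2

F0 = init (11 atoms)
F1 = F0 ∪ {above(b,b), above(d,e), above(e,b), above(e,e), linked(b,b), near(c), near(e), on(c)}  (19 atoms)
F2 = F1 ∪ {above(b,e), on(e)}  (21 atoms)
goal ⊆ F2  ⇒  h_max = 2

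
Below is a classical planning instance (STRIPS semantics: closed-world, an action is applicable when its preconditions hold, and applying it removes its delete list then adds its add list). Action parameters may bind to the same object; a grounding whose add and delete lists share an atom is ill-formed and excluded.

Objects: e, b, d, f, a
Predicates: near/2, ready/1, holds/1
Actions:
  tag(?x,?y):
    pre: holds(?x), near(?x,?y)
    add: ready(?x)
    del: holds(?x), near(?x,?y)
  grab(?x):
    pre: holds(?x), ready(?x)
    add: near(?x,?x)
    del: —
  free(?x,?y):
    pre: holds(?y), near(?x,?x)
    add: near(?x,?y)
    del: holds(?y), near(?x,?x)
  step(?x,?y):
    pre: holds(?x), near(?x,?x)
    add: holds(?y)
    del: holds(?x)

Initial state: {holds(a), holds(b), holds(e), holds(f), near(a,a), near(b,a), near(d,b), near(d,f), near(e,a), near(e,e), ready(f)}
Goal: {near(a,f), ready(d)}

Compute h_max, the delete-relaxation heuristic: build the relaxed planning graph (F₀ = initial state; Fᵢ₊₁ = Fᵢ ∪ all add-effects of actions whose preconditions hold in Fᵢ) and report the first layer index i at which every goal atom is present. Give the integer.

F0 = init (11 atoms)
F1 = F0 ∪ {holds(d), near(a,b), near(a,e), near(a,f), near(e,b), near(e,f), near(f,f), ready(a), ready(b), ready(e)}  (21 atoms)
F2 = F1 ∪ {near(a,d), near(b,b), near(e,d), near(f,a), near(f,b), near(f,d), near(f,e), ready(d)}  (29 atoms)
goal ⊆ F2  ⇒  h_max = 2

2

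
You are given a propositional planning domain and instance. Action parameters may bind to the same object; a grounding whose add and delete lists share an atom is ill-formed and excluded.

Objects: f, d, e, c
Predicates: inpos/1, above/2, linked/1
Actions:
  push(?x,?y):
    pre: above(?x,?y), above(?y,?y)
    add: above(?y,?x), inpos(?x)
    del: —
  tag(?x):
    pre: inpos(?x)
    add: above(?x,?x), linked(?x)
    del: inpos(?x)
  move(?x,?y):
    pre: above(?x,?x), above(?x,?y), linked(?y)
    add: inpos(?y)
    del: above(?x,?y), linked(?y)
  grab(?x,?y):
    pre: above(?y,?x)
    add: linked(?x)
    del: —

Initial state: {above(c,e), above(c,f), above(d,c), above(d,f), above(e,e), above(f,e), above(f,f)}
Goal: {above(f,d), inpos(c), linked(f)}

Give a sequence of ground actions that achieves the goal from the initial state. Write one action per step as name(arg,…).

1. push(d,f)  →  {above(c,e), above(c,f), above(d,c), above(d,f), above(e,e), above(f,d), above(f,e), above(f,f), inpos(d)}
2. push(c,f)  →  {above(c,e), above(c,f), above(d,c), above(d,f), above(e,e), above(f,c), above(f,d), above(f,e), above(f,f), inpos(c), inpos(d)}
3. grab(f,f)  →  {above(c,e), above(c,f), above(d,c), above(d,f), above(e,e), above(f,c), above(f,d), above(f,e), above(f,f), inpos(c), inpos(d), linked(f)}

push(d,f); push(c,f); grab(f,f)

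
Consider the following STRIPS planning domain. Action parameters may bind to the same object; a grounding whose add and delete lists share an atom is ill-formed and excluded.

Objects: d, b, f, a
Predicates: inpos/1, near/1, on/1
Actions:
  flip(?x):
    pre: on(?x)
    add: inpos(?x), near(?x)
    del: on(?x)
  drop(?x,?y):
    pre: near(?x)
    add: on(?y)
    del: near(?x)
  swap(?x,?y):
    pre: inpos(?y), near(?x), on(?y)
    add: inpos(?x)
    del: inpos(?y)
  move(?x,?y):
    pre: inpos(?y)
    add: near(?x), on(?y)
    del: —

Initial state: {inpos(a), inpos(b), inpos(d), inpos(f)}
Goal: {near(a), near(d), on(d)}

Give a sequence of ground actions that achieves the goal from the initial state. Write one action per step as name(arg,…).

1. move(d,d)  →  {inpos(a), inpos(b), inpos(d), inpos(f), near(d), on(d)}
2. move(a,d)  →  {inpos(a), inpos(b), inpos(d), inpos(f), near(a), near(d), on(d)}

move(d,d); move(a,d)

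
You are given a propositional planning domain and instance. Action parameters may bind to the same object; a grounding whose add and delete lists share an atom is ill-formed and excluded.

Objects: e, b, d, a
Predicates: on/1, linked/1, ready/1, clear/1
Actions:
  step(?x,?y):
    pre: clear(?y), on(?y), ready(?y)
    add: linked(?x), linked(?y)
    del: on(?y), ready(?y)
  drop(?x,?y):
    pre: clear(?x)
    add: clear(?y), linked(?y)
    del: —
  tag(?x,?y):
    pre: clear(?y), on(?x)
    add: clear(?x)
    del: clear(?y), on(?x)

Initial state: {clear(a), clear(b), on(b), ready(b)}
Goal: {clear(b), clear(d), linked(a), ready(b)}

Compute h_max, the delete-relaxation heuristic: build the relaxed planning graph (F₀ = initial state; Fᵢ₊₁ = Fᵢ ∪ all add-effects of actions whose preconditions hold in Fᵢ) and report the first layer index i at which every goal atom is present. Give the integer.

F0 = init (4 atoms)
F1 = F0 ∪ {clear(d), clear(e), linked(a), linked(b), linked(d), linked(e)}  (10 atoms)
goal ⊆ F1  ⇒  h_max = 1

1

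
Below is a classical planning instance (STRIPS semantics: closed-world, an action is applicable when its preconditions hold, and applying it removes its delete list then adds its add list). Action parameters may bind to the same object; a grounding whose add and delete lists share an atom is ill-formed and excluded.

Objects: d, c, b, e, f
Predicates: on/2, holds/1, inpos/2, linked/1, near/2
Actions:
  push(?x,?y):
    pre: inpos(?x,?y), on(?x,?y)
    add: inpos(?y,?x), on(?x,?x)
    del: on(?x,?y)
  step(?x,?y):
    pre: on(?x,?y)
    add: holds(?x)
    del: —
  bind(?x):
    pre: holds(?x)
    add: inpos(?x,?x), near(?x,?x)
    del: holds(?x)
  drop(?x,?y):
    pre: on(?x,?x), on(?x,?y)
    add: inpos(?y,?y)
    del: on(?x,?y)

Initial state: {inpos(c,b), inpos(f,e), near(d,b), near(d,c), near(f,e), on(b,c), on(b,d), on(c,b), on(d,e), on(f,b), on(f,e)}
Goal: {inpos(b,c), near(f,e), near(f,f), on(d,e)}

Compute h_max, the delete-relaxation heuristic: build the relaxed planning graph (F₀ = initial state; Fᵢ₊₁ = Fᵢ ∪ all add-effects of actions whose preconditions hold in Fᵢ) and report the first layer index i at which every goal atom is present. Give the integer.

F0 = init (11 atoms)
F1 = F0 ∪ {holds(b), holds(c), holds(d), holds(f), inpos(b,c), inpos(e,f), on(c,c), on(f,f)}  (19 atoms)
F2 = F1 ∪ {inpos(b,b), inpos(c,c), inpos(d,d), inpos(e,e), inpos(f,f), near(b,b), near(c,c), near(d,d), near(f,f), on(b,b)}  (29 atoms)
goal ⊆ F2  ⇒  h_max = 2

2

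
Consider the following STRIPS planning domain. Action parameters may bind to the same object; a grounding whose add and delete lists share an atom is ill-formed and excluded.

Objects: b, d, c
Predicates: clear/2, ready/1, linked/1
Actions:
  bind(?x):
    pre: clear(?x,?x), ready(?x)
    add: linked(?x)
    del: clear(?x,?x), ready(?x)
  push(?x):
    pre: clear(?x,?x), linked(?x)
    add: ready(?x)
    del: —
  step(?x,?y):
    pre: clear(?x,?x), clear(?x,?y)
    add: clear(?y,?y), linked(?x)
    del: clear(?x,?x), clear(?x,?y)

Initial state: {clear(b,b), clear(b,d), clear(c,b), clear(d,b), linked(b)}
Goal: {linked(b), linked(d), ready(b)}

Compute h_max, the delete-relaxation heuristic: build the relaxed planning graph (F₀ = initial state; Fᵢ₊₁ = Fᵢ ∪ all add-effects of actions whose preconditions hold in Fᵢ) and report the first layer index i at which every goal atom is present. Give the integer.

F0 = init (5 atoms)
F1 = F0 ∪ {clear(d,d), ready(b)}  (7 atoms)
F2 = F1 ∪ {linked(d)}  (8 atoms)
goal ⊆ F2  ⇒  h_max = 2

2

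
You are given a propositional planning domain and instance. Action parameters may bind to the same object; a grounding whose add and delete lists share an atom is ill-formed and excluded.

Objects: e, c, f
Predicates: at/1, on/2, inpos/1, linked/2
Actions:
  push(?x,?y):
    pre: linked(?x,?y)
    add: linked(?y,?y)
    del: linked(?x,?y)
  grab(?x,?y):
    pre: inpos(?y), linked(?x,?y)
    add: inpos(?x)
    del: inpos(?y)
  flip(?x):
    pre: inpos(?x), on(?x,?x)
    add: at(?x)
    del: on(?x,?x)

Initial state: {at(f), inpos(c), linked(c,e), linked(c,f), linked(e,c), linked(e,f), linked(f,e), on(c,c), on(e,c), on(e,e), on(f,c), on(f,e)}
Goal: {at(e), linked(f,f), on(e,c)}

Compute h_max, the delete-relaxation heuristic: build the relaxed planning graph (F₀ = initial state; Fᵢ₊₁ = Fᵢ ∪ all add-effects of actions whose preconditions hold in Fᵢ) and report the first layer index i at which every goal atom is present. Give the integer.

F0 = init (12 atoms)
F1 = F0 ∪ {at(c), inpos(e), linked(c,c), linked(e,e), linked(f,f)}  (17 atoms)
F2 = F1 ∪ {at(e), inpos(f)}  (19 atoms)
goal ⊆ F2  ⇒  h_max = 2

2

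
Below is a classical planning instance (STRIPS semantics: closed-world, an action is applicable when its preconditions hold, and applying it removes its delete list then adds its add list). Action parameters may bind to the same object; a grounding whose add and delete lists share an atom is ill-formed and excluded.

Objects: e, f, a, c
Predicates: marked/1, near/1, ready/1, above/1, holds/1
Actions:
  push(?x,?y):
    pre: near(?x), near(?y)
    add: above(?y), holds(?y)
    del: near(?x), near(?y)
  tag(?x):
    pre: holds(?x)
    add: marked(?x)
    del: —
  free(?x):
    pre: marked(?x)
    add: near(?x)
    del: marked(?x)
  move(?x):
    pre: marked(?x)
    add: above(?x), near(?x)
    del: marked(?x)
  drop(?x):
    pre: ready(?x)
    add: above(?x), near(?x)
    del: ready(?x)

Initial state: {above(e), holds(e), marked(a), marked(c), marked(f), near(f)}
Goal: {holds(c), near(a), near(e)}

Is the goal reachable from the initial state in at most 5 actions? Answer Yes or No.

1. tag(e)  →  {above(e), holds(e), marked(a), marked(c), marked(e), marked(f), near(f)}
2. free(e)  →  {above(e), holds(e), marked(a), marked(c), marked(f), near(e), near(f)}
3. free(a)  →  {above(e), holds(e), marked(c), marked(f), near(a), near(e), near(f)}
4. free(c)  →  {above(e), holds(e), marked(f), near(a), near(c), near(e), near(f)}
5. push(f,c)  →  {above(c), above(e), holds(c), holds(e), marked(f), near(a), near(e)}
optimal plan length = 5; 5 ≤ 5

Yes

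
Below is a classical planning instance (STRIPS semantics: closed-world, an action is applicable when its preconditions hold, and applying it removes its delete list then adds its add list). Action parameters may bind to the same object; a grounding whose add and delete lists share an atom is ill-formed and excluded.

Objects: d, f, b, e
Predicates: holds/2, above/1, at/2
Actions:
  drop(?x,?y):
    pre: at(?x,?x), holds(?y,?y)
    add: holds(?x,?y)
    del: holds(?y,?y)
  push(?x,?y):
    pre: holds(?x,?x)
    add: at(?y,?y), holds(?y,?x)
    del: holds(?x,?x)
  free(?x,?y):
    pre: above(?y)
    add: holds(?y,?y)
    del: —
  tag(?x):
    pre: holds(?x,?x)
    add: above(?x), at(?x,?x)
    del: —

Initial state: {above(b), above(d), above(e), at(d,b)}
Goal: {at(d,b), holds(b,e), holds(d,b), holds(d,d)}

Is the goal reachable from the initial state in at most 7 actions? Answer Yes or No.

1. free(d,d)  →  {above(b), above(d), above(e), at(d,b), holds(d,d)}
2. free(d,b)  →  {above(b), above(d), above(e), at(d,b), holds(b,b), holds(d,d)}
3. push(b,d)  →  {above(b), above(d), above(e), at(d,b), at(d,d), holds(d,b), holds(d,d)}
4. free(d,e)  →  {above(b), above(d), above(e), at(d,b), at(d,d), holds(d,b), holds(d,d), holds(e,e)}
5. push(e,b)  →  {above(b), above(d), above(e), at(b,b), at(d,b), at(d,d), holds(b,e), holds(d,b), holds(d,d)}
optimal plan length = 5; 5 ≤ 7

Yes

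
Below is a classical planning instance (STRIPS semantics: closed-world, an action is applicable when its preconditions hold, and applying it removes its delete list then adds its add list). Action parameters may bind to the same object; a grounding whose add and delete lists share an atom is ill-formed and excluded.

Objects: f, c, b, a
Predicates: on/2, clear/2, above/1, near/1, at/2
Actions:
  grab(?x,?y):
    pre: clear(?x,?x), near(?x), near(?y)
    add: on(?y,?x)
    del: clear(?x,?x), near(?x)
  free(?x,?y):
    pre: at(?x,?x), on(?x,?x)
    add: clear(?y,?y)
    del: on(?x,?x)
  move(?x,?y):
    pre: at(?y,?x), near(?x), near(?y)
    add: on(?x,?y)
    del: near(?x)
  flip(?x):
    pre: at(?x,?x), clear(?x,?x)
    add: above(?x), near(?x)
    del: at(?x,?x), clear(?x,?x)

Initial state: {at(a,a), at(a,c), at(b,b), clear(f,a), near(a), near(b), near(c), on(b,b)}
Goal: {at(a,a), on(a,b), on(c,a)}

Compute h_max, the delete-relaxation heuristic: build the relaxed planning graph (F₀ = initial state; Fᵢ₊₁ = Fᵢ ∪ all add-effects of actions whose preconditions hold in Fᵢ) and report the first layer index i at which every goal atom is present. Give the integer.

2

F0 = init (8 atoms)
F1 = F0 ∪ {clear(a,a), clear(b,b), clear(c,c), clear(f,f), on(a,a), on(c,a)}  (14 atoms)
F2 = F1 ∪ {above(a), above(b), on(a,b), on(a,c), on(b,a), on(b,c), on(c,b), on(c,c)}  (22 atoms)
goal ⊆ F2  ⇒  h_max = 2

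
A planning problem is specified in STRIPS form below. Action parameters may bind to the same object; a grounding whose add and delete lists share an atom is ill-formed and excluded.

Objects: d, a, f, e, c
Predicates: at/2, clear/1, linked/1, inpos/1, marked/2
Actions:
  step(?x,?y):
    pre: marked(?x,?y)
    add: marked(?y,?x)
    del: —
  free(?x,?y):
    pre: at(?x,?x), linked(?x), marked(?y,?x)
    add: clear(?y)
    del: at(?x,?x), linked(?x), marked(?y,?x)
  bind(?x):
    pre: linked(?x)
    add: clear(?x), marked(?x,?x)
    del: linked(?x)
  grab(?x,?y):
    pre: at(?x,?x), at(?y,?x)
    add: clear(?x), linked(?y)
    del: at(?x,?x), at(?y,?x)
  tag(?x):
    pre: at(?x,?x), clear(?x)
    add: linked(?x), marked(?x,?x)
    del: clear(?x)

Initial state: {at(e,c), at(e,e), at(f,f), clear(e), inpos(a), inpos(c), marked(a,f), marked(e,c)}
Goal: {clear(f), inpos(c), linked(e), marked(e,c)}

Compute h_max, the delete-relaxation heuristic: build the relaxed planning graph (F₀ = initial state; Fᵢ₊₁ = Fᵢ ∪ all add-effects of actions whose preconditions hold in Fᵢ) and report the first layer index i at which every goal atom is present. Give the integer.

F0 = init (8 atoms)
F1 = F0 ∪ {clear(f), linked(e), linked(f), marked(c,e), marked(e,e), marked(f,a)}  (14 atoms)
goal ⊆ F1  ⇒  h_max = 1

1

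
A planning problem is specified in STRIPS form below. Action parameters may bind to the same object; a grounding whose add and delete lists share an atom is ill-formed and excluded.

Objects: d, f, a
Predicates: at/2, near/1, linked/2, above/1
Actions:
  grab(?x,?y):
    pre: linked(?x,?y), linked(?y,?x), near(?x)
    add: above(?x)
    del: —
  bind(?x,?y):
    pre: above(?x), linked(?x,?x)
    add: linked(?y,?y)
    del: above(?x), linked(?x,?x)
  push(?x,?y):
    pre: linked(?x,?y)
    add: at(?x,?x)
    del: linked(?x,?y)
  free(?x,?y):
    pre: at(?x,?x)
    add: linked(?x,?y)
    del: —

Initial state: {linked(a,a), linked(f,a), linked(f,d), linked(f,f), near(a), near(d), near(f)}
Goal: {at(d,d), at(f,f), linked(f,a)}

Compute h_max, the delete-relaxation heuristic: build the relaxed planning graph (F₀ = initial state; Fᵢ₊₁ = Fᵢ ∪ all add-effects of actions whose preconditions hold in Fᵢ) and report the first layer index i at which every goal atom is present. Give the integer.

3

F0 = init (7 atoms)
F1 = F0 ∪ {above(a), above(f), at(a,a), at(f,f)}  (11 atoms)
F2 = F1 ∪ {linked(a,d), linked(a,f), linked(d,d)}  (14 atoms)
F3 = F2 ∪ {above(d), at(d,d)}  (16 atoms)
goal ⊆ F3  ⇒  h_max = 3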